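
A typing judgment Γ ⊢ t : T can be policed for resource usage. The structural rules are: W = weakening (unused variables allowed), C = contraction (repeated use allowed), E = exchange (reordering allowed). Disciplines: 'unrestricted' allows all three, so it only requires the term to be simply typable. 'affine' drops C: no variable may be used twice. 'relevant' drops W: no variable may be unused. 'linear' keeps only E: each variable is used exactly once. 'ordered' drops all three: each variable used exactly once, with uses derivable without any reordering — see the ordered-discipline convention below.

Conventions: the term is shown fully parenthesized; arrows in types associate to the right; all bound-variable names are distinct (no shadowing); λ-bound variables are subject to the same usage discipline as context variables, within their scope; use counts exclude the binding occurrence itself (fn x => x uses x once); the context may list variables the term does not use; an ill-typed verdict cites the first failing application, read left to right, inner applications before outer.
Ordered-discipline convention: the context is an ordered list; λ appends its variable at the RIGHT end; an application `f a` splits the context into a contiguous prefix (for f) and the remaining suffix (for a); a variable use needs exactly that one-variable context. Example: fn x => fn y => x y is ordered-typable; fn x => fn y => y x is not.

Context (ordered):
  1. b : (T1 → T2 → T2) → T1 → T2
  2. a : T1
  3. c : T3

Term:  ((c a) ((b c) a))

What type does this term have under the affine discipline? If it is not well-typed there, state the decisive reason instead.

not well-typed under affine — not simply typable
variable uses: b ×1; a ×2; c ×2
order of uses: c, a, b, c, a
typing: ill-typed: non-arrow in function slot: T3
across the five disciplines: ordered ✗ · linear ✗ · affine ✗ · relevant ✗ · unrestricted ✗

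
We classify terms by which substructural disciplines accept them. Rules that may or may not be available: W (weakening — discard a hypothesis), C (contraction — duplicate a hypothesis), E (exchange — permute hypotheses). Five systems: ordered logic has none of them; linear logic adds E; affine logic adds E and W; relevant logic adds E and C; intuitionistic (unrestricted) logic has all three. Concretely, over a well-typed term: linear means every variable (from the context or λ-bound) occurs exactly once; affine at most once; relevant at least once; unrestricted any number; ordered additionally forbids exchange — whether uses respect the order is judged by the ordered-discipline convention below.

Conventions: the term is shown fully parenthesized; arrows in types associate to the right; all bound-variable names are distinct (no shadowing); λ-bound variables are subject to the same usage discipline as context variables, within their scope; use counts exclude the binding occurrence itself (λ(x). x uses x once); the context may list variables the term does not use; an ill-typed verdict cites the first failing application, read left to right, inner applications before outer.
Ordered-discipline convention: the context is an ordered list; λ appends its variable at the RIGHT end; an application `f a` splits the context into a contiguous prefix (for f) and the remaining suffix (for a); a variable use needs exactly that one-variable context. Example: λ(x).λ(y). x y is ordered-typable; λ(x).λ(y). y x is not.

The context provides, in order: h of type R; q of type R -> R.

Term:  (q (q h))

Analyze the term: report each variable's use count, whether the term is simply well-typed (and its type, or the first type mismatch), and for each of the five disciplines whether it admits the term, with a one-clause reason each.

variable uses: h: 1, q: 2
left-to-right use order: q, q, h
typing: well-typed at R
ordered ✗ (uses contraction: q ×2)
linear ✗ (uses contraction: q ×2)
affine ✗ (uses contraction: q ×2)
relevant ✓ (none of h, q goes unused)
unrestricted ✓ (well-typed at R; no restrictions here)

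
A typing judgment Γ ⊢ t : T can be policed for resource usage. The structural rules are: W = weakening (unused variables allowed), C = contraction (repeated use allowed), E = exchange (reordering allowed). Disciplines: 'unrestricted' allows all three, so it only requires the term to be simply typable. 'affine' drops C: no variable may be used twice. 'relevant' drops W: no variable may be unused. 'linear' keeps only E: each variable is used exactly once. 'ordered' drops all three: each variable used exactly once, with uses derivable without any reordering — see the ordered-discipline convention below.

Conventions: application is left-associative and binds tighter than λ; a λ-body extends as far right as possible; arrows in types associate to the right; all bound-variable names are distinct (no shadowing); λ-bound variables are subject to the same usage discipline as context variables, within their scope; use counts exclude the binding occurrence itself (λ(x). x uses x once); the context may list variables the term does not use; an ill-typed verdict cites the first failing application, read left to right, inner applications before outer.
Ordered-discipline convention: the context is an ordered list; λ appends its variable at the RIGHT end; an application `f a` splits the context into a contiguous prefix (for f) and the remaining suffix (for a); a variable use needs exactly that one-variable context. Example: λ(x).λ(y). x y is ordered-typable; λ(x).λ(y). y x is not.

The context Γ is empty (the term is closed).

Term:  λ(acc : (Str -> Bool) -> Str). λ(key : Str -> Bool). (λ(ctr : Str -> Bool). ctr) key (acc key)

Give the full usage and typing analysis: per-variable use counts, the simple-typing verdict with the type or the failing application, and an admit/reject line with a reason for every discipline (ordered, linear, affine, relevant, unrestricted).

usage: acc [bound]: 1; key [bound]: 2; ctr [bound]: 1
uses in reading order: ctr, key, acc, key
typing: well-typed at ((Str -> Bool) -> Str) -> (Str -> Bool) -> Bool
ordered: ✗ — uses contraction: key ×2
linear: ✗ — uses contraction: key ×2
affine: ✗ — uses contraction: key ×2
relevant: ✓ — none of acc, key, ctr goes unused
unrestricted: ✓ — well-typed at ((Str -> Bool) -> Str) -> (Str -> Bool) -> Bool; no restrictions here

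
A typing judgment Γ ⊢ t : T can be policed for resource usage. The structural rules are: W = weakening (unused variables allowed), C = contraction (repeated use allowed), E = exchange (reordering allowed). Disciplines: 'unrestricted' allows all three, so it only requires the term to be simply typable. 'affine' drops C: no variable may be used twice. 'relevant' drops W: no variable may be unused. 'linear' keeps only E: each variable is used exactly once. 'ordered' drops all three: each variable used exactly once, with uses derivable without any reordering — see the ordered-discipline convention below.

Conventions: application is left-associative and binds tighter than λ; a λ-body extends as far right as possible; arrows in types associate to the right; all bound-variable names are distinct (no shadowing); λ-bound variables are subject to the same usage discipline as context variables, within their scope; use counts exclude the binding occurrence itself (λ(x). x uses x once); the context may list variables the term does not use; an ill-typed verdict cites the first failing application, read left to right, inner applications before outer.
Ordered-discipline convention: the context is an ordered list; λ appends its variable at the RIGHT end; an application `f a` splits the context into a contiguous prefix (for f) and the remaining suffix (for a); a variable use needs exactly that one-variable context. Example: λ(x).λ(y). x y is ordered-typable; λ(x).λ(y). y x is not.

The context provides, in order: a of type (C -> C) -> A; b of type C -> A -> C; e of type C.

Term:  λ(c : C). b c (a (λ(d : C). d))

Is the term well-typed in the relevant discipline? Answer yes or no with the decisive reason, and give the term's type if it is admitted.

no — needs weakening: e unused
usage: a: 1, b: 1, e: 0, c [bound]: 1, d [bound]: 1
use order (left to right): b, c, a, d
typing: ✓ — C -> C
summary: ordered ✗, linear ✗, affine ✓, relevant ✗, unrestricted ✓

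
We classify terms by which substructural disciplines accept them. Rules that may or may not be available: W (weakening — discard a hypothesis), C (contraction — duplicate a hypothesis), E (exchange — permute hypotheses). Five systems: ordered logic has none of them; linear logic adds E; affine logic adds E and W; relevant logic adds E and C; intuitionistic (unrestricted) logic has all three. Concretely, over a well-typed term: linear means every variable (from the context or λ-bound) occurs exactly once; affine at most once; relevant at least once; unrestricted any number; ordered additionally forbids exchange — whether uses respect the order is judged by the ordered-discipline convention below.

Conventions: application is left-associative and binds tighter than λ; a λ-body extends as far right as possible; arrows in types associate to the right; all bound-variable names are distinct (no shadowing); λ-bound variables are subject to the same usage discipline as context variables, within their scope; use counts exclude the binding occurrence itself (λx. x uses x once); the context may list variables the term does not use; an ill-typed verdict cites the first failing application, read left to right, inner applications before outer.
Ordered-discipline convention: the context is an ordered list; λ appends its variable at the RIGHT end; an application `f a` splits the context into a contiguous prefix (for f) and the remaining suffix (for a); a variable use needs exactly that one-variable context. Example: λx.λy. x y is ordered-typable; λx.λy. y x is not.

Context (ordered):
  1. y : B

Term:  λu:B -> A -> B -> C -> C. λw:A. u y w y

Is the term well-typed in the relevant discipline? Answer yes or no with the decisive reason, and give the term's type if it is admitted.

yes — at least one use each (y, u, w); term : (B -> A -> B -> C -> C) -> A -> C -> C
use counts: y: 2; u (λ-bound): 1; w (λ-bound): 1
use order (left to right): u, y, w, y
typing: well-typed at (B -> A -> B -> C -> C) -> A -> C -> C
across the five disciplines: ordered ✗ · linear ✗ · affine ✗ · relevant ✓ · unrestricted ✓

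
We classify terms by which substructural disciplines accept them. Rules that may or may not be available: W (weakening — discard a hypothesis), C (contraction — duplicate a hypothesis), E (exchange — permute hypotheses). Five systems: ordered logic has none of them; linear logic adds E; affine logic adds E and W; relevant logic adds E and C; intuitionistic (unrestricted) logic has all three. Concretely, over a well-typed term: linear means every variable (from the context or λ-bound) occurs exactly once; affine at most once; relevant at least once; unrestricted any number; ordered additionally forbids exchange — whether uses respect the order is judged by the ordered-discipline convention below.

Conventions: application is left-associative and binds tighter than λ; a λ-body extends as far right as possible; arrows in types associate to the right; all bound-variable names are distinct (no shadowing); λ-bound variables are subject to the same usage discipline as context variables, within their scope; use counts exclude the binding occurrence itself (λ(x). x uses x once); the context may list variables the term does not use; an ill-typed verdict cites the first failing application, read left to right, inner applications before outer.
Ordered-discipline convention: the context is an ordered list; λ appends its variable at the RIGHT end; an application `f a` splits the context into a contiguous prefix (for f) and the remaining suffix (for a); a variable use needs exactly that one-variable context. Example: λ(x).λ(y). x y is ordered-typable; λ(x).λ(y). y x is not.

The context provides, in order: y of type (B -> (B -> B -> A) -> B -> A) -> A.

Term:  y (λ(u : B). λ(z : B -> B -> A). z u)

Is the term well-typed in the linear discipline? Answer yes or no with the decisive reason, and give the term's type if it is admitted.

yes — exactly-once usage across y, u, z; term : A
use counts: y ×1; u [bound] ×1; z [bound] ×1
use order (left to right): y, z, u
typing: the term checks, with type A
all disciplines: ordered ✗ · linear ✓ · affine ✓ · relevant ✓ · unrestricted ✓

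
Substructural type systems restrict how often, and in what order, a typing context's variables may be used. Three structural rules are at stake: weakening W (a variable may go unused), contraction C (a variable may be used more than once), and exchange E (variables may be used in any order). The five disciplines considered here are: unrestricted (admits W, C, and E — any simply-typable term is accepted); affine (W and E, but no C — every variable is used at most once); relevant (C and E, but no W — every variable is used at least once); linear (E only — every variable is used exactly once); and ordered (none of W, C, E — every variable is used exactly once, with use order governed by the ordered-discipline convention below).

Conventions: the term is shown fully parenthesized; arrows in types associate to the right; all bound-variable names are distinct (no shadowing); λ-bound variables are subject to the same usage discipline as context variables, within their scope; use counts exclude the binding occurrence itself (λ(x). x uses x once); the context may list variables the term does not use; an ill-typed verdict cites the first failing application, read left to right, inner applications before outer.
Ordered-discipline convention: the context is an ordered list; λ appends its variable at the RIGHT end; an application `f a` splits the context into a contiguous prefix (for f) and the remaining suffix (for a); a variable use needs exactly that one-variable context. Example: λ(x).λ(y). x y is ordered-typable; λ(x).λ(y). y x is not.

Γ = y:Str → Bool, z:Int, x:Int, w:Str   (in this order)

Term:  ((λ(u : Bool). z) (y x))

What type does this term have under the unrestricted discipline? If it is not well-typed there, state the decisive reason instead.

not well-typed under unrestricted — a type mismatch blocks all five
counts: y=1; z=1; x=1; w=0; u [bound]=0
left-to-right use order: z, y, x
typing: ill-typed: argument of type Int where Str is required
per-discipline verdicts: ordered ✗, linear ✗, affine ✗, relevant ✗, unrestricted ✗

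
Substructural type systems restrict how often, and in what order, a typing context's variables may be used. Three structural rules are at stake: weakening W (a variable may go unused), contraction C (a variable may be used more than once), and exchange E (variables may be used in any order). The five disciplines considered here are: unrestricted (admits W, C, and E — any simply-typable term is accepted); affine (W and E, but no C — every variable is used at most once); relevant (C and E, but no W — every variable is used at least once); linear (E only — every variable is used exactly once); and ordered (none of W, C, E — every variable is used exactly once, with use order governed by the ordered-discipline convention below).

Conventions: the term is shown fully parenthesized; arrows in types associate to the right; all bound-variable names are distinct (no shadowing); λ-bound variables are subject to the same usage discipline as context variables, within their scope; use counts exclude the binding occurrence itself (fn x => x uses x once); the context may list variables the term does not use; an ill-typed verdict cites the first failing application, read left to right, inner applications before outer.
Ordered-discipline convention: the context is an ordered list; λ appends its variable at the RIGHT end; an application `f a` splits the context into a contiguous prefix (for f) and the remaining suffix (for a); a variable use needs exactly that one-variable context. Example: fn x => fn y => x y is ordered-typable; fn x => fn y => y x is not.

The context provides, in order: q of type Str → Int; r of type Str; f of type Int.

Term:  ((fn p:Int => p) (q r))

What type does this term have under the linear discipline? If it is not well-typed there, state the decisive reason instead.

not well-typed under linear — f left unused
variable uses: q ×1; r ×1; f ×0; p (bound) ×1
uses in reading order: p, q, r
typing: the term checks, with type Int
across the five disciplines: ordered ✗; linear ✗; affine ✓; relevant ✗; unrestricted ✓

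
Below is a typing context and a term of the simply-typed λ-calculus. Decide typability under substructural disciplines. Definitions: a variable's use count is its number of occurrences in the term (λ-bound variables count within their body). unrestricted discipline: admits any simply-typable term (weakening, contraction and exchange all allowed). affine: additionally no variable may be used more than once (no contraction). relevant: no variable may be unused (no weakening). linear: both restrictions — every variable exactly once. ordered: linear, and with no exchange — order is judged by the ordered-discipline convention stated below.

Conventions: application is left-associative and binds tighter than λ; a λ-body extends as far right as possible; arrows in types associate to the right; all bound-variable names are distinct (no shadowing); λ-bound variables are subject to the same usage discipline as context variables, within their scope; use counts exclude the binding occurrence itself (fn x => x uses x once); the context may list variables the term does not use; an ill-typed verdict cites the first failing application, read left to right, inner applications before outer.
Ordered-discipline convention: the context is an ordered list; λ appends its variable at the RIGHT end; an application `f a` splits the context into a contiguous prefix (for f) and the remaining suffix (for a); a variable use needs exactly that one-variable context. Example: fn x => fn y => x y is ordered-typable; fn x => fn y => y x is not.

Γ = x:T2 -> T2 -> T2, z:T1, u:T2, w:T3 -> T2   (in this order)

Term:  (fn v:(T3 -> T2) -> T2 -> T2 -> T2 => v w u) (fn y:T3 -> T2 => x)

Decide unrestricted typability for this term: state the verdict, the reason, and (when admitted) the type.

yes — type-checks (T2 -> T2) and nothing is barred; term : T2 -> T2
counts: x=1; z=0; u=1; w=1; v (bound)=1; y (bound)=0
uses in reading order: v, w, u, x
typing: well-typed at T2 -> T2
all disciplines: ordered ✗ | linear ✗ | affine ✓ | relevant ✗ | unrestricted ✓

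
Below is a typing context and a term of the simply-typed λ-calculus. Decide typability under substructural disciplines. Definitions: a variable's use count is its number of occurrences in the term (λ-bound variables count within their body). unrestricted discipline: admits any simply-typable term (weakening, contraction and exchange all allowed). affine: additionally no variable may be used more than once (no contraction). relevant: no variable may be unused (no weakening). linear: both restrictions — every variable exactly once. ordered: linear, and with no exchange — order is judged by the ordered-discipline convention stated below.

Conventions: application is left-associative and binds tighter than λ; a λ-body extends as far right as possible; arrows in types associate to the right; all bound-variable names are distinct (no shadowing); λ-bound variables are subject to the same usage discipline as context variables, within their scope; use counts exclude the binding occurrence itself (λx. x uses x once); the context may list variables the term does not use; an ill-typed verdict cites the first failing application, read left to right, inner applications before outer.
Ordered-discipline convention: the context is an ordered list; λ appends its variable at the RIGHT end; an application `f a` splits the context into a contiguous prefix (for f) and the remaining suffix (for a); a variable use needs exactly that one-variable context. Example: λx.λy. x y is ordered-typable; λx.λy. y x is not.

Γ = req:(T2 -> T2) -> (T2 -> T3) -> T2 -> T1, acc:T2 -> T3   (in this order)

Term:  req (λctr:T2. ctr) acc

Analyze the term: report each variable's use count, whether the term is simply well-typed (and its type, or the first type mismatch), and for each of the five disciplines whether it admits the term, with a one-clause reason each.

usage: req: 1, acc: 1, ctr (λ-bound): 1
left-to-right use order: req, ctr, acc
typing: the term checks, with type T2 -> T1
ordered: ✓ — single-use (req, acc, ctr), ordered derivation ok
linear: ✓ — each of req, acc, ctr used exactly once
affine: ✓ — no duplicate uses among req, acc, ctr
relevant: ✓ — at least one use each (req, acc, ctr)
unrestricted: ✓ — simply typable at T2 -> T1; W, C, E all held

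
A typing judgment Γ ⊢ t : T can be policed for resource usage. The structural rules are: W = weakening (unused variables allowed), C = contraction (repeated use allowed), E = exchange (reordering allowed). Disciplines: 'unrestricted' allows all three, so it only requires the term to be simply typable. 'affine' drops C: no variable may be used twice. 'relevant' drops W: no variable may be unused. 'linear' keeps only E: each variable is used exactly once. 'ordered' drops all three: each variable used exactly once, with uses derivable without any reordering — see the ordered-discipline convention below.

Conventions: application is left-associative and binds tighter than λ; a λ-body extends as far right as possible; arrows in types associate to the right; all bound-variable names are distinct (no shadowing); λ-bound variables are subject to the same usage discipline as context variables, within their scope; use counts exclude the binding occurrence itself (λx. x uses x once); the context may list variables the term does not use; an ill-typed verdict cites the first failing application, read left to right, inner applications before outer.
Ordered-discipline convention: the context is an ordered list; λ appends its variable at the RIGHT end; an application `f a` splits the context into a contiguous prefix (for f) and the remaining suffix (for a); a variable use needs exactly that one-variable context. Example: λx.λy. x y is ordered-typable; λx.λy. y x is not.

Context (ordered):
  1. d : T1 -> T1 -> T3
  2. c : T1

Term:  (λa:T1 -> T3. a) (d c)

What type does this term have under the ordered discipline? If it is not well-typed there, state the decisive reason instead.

term : T1 -> T3
use counts: d: 1, c: 1, a (λ-bound): 1
uses in reading order: a, d, c
typing: well-typed at T1 -> T3
all disciplines: ordered ✓ · linear ✓ · affine ✓ · relevant ✓ · unrestricted ✓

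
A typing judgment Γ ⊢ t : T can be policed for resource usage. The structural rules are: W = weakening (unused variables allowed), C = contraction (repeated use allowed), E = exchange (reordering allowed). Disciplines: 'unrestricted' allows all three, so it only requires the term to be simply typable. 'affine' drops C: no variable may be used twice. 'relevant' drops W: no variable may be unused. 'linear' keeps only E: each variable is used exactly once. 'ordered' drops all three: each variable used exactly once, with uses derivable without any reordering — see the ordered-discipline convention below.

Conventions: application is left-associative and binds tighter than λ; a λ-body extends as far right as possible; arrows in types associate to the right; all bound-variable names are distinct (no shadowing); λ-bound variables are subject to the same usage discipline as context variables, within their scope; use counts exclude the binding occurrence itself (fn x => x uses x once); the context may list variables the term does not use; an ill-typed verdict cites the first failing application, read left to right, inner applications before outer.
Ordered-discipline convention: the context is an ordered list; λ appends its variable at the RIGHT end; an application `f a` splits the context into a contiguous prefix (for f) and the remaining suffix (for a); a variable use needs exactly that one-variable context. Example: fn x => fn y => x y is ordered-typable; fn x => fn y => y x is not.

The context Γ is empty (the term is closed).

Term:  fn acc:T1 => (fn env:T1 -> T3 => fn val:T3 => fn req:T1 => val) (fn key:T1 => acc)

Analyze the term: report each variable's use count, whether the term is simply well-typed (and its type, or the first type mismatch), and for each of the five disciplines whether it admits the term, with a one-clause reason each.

usage: acc (bound)=1; env (bound)=0; val (bound)=1; req (bound)=0; key (bound)=0
order of uses: val, acc
typing: ill-typed: a function awaiting T1 -> T3 gets T1 -> T1
ordered: ✗ — a type mismatch blocks all five
linear: ✗ — the type mismatch rejects it
affine: ✗ — not simply typable
relevant: ✗ — fails simple typing
unrestricted: ✗ — a type mismatch blocks all five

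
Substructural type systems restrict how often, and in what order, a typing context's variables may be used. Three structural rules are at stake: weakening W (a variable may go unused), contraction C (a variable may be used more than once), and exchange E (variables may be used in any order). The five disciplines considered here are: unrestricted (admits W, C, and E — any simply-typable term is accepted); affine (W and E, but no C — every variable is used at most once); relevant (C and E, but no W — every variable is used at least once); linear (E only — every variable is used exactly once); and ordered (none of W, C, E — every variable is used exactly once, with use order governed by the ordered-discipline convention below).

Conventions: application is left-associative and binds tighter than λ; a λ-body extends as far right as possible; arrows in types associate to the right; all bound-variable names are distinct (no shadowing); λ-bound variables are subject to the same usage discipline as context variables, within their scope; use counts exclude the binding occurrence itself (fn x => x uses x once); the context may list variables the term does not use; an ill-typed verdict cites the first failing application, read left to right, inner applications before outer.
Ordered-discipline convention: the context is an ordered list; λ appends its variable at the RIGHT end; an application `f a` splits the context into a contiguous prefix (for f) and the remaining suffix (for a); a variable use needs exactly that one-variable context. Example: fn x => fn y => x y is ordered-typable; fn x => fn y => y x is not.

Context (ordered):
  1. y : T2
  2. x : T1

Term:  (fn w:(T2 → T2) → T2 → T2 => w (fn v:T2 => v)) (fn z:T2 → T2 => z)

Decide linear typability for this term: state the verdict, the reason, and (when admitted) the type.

no — unused: y, x — weakening required
usage: y: 0×, x: 0×, w (bound): 1×, v (bound): 1×, z (bound): 1×
uses in reading order: w, v, z
typing: well-typed at T2 → T2
per-discipline verdicts: ordered ✗, linear ✗, affine ✓, relevant ✗, unrestricted ✓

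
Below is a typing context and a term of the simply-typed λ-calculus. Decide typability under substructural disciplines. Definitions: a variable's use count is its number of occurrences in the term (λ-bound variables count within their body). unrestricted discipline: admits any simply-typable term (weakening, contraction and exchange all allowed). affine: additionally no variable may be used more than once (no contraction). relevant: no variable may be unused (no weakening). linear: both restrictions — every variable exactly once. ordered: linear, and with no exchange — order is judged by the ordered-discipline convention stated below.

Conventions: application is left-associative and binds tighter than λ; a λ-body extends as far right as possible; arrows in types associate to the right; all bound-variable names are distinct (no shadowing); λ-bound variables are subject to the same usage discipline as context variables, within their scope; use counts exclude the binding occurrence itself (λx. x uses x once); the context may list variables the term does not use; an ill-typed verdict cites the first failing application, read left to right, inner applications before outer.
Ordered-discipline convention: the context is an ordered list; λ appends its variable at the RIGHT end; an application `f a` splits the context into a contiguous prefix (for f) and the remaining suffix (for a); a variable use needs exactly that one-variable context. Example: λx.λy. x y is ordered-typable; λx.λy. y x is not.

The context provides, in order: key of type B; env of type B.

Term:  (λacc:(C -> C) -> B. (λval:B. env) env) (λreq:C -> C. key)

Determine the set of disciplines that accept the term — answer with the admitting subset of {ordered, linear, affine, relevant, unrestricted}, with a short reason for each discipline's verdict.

admitted in: unrestricted
use counts: key: 1; env: 2; acc [bound]: 0; val [bound]: 0; req [bound]: 0
uses in reading order: env, env, key
typing: ✓ — B
ordered ✗ (env ×2 used more than once (contraction); acc, val, req left unused)
linear ✗ (env ×2 used more than once (contraction); acc, val, req left unused)
affine ✗ (env ×2 used more than once (contraction))
relevant ✗ (acc, val, req left unused)
unrestricted ✓ (well-typed at B; no restrictions here)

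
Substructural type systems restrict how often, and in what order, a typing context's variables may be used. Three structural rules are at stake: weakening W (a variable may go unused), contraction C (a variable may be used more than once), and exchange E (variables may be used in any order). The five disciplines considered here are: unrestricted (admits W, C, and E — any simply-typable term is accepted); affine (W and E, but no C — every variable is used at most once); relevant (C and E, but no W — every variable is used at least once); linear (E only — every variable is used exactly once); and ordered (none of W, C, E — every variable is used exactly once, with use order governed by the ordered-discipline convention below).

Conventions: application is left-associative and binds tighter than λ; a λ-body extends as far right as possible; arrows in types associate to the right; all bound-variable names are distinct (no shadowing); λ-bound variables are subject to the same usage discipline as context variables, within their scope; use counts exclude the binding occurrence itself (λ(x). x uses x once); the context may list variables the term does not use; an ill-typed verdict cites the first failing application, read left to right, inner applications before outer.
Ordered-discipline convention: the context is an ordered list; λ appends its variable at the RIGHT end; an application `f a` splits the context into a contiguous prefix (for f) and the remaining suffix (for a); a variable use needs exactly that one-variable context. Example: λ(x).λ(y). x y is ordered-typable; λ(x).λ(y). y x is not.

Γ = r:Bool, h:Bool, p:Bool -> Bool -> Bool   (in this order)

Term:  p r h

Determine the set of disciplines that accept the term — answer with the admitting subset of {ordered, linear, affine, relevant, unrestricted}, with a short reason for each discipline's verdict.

accepted by: linear, affine, relevant, unrestricted
use counts: r: 1; h: 1; p: 1
order of uses: p, r, h
typing: well-typed — term : Bool
ordered ✗ (needs exchange: uses follow p, r, h)
linear ✓ (each of r, h, p used exactly once)
affine ✓ (none of r, h, p used more than once)
relevant ✓ (r, h, p: all used, weakening unneeded)
unrestricted ✓ (well-typed at Bool; no restrictions here)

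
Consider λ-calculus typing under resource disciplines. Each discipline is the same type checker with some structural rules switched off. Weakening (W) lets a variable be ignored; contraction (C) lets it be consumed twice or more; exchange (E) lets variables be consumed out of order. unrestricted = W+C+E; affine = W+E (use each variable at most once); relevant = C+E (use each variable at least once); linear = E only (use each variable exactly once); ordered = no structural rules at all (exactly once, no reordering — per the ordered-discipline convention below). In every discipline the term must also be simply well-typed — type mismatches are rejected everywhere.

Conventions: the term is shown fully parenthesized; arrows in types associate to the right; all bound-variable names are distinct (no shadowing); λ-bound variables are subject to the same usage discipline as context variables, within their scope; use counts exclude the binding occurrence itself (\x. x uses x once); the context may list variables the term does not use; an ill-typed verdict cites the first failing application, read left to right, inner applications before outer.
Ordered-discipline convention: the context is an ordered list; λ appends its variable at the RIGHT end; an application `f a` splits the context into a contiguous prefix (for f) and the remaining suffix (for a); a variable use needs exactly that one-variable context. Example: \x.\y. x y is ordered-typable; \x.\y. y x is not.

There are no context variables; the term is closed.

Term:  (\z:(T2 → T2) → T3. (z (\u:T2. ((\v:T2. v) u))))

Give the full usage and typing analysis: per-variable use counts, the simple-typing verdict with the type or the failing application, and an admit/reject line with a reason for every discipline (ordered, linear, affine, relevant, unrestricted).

use counts: z (bound) ×1; u (bound) ×1; v (bound) ×1
uses in reading order: z, v, u
typing: the term checks, with type ((T2 → T2) → T3) → T3
ordered ✓ (one use each (z, u, v); ordered split holds)
linear ✓ (exactly-once usage across z, u, v)
affine ✓ (none of z, u, v used more than once)
relevant ✓ (every one of z, u, v appears)
unrestricted ✓ (simply typable at ((T2 → T2) → T3) → T3; W, C, E all held)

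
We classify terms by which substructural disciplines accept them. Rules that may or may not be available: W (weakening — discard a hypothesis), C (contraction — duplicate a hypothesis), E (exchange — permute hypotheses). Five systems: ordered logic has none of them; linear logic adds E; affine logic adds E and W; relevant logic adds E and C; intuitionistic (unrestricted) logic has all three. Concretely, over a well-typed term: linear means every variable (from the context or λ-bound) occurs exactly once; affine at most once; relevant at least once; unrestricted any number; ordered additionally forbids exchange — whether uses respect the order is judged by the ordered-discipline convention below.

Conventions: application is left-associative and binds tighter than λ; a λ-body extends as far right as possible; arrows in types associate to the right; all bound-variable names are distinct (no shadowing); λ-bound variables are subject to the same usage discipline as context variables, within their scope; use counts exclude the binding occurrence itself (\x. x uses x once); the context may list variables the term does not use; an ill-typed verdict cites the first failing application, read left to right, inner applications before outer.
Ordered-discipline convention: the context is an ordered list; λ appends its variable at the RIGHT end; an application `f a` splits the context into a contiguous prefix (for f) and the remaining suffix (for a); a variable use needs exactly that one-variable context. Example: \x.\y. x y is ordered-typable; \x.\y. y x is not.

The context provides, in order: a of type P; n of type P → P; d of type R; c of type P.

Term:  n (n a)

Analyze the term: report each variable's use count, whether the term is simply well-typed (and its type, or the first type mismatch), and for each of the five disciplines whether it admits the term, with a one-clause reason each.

usage: a: 1, n: 2, d: 0, c: 0
order of uses: n, n, a
typing: well-typed — term : P
ordered: ✗ — n ×2 used more than once (contraction); needs weakening: d, c unused
linear: ✗ — n ×2 used more than once (contraction); needs weakening: d, c unused
affine: ✗ — n ×2 used more than once (contraction)
relevant: ✗ — needs weakening: d, c unused
unrestricted: ✓ — type-checks (P) and nothing is barred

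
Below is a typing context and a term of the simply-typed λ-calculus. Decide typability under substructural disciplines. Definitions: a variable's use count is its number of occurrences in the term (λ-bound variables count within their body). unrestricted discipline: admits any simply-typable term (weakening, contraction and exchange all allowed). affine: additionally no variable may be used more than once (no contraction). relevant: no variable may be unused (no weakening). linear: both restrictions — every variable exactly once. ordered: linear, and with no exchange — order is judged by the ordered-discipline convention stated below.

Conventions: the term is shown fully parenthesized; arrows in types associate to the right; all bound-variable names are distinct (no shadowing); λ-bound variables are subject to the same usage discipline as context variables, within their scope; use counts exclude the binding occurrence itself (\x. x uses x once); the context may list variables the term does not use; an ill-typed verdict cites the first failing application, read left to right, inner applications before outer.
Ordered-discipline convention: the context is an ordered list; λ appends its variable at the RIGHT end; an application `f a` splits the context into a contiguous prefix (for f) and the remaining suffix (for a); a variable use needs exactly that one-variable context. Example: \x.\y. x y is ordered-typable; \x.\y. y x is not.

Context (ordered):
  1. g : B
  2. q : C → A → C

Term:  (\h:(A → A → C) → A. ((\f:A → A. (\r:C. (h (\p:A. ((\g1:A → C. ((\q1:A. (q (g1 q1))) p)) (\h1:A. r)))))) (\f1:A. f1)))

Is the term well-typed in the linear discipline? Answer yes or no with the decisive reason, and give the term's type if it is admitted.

no — needs weakening: g, f, h1 unused
variable uses: g: 0×, q: 1×, h [bound]: 1×, f [bound]: 0×, r [bound]: 1×, p [bound]: 1×, g1 [bound]: 1×, q1 [bound]: 1×, h1 [bound]: 0×, f1 [bound]: 1×
left-to-right use order: h, q, g1, q1, p, r, f1
typing: the term checks, with type ((A → A → C) → A) → C → A
across the five disciplines: ordered ✗ · linear ✗ · affine ✓ · relevant ✗ · unrestricted ✓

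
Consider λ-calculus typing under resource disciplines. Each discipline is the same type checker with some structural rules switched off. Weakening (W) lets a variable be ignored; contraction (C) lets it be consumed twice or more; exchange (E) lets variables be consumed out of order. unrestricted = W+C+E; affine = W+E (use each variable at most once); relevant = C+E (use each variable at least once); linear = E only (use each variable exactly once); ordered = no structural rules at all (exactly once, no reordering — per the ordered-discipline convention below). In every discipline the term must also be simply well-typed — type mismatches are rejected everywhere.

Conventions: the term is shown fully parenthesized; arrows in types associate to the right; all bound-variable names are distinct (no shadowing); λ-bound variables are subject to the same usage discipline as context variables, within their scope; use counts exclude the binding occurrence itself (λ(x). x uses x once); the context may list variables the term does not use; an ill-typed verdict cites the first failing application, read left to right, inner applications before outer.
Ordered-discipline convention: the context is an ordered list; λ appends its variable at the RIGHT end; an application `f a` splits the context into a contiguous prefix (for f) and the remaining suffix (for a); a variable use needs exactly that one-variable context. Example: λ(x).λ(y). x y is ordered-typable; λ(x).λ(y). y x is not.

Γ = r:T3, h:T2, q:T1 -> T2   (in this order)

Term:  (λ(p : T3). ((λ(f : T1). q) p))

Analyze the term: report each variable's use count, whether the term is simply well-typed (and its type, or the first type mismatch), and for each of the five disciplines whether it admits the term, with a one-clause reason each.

counts: r ×0; h ×0; q ×1; p (λ-bound) ×1; f (λ-bound) ×0
order of uses: q, p
typing: ill-typed: an application expects T1 but receives T3
ordered: ✗, the type mismatch rejects it
linear: ✗, not simply typable
affine: ✗, fails simple typing
relevant: ✗, a type mismatch blocks all five
unrestricted: ✗, the type mismatch rejects it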